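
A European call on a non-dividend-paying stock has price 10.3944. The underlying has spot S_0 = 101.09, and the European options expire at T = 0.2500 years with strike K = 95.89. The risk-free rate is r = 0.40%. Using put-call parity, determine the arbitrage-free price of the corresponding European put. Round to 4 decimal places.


Put-call parity: C - P = S_0 * exp(-qT) - K * exp(-rT).
S_0 * exp(-qT) = 101.0900 * 1.00000000 = 101.09000000
K * exp(-rT) = 95.8900 * 0.99900050 = 95.79415793
P = C - S*exp(-qT) + K*exp(-rT)
P = 10.3944 - 101.09000000 + 95.79415793 = 5.0986

Answer: Put price = 5.0986


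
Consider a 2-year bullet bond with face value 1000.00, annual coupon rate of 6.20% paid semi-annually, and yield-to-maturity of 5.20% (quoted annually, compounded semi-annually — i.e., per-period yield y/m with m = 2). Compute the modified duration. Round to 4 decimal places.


Answer: Modified duration = 1.8641

Derivation:
Coupon per period c = face * coupon_rate / m = 31.000000
Periods per year m = 2; per-period yield y/m = 0.026000
Number of cashflows N = 4
Cashflows (t years, CF_t, discount factor 1/(1+y/m)^(m*t), PV):
  t = 0.5000: CF_t = 31.000000, DF = 0.974659, PV = 30.214425
  t = 1.0000: CF_t = 31.000000, DF = 0.949960, PV = 29.448757
  t = 1.5000: CF_t = 31.000000, DF = 0.925887, PV = 28.702492
  t = 2.0000: CF_t = 1031.000000, DF = 0.902424, PV = 930.398973
Price P = sum_t PV_t = 1018.764647
First compute Macaulay numerator sum_t t * PV_t:
  t * PV_t at t = 0.5000: 15.107212
  t * PV_t at t = 1.0000: 29.448757
  t * PV_t at t = 1.5000: 43.053739
  t * PV_t at t = 2.0000: 1860.797945
Macaulay duration D = 1948.407654 / 1018.764647 = 1.912520
Modified duration = D / (1 + y/m) = 1.912520 / (1 + 0.026000) = 1.864054


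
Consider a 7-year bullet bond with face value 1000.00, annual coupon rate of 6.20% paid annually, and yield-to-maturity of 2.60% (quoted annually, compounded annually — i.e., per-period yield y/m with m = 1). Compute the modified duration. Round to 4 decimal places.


Coupon per period c = face * coupon_rate / m = 62.000000
Periods per year m = 1; per-period yield y/m = 0.026000
Number of cashflows N = 7
Cashflows (t years, CF_t, discount factor 1/(1+y/m)^(m*t), PV):
  t = 1.0000: CF_t = 62.000000, DF = 0.974659, PV = 60.428850
  t = 2.0000: CF_t = 62.000000, DF = 0.949960, PV = 58.897515
  t = 3.0000: CF_t = 62.000000, DF = 0.925887, PV = 57.404985
  t = 4.0000: CF_t = 62.000000, DF = 0.902424, PV = 55.950278
  t = 5.0000: CF_t = 62.000000, DF = 0.879555, PV = 54.532434
  t = 6.0000: CF_t = 62.000000, DF = 0.857266, PV = 53.150521
  t = 7.0000: CF_t = 1062.000000, DF = 0.835542, PV = 887.345991
Price P = sum_t PV_t = 1227.710573
First compute Macaulay numerator sum_t t * PV_t:
  t * PV_t at t = 1.0000: 60.428850
  t * PV_t at t = 2.0000: 117.795029
  t * PV_t at t = 3.0000: 172.214955
  t * PV_t at t = 4.0000: 223.801111
  t * PV_t at t = 5.0000: 272.662172
  t * PV_t at t = 6.0000: 318.903125
  t * PV_t at t = 7.0000: 6211.421934
Macaulay duration D = 7377.227176 / 1227.710573 = 6.008930
Modified duration = D / (1 + y/m) = 6.008930 / (1 + 0.026000) = 5.856657

Answer: Modified duration = 5.8567


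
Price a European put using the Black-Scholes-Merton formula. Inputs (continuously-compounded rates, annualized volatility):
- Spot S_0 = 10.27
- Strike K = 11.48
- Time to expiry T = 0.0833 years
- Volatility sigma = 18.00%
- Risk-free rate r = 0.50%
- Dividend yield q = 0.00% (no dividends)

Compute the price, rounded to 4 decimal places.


Answer: Price = 1.2085

Derivation:
d1 = (ln(S/K) + (r - q + 0.5*sigma^2) * T) / (sigma * sqrt(T)) = -2.10993303
d2 = d1 - sigma * sqrt(T) = -2.16188416
exp(-rT) = 0.99958359; exp(-qT) = 1.00000000
P = K * exp(-rT) * N(-d2) - S_0 * exp(-qT) * N(-d1)
N(-d1) = 0.98256794; N(-d2) = 0.98468645
P = 11.4800 * 0.99958359 * 0.98468645 - 10.2700 * 1.00000000 * 0.98256794 = 1.2085


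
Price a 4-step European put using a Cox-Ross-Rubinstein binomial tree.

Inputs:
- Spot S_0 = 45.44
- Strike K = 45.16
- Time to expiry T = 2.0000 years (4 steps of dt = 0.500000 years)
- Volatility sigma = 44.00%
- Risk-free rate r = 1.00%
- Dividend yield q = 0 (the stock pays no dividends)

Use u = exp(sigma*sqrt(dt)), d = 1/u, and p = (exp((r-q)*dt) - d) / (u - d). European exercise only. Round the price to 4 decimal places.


dt = T/N = 0.500000
u = exp(sigma*sqrt(dt)) = 1.364963; d = 1/u = 0.732621
p = (exp((r-q)*dt) - d) / (u - d) = 0.430767
Discount per step: exp(-r*dt) = 0.995012
Stock lattice S(k, i) with i counting down-moves:
  k=0: S(0,0) = 45.4400
  k=1: S(1,0) = 62.0239; S(1,1) = 33.2903
  k=2: S(2,0) = 84.6603; S(2,1) = 45.4400; S(2,2) = 24.3892
  k=3: S(3,0) = 115.5581; S(3,1) = 62.0239; S(3,2) = 33.2903; S(3,3) = 17.8680
  k=4: S(4,0) = 157.7325; S(4,1) = 84.6603; S(4,2) = 45.4400; S(4,3) = 24.3892; S(4,4) = 13.0905
Terminal payoffs V(N, i) = max(K - S_T, 0):
  V(4,0) = 0.000000; V(4,1) = 0.000000; V(4,2) = 0.000000; V(4,3) = 20.770839; V(4,4) = 32.069525
Backward induction: V(k, i) = exp(-r*dt) * [p * V(k+1, i) + (1-p) * V(k+1, i+1)].
  V(3,0) = exp(-r*dt) * [p*0.000000 + (1-p)*0.000000] = 0.000000
  V(3,1) = exp(-r*dt) * [p*0.000000 + (1-p)*0.000000] = 0.000000
  V(3,2) = exp(-r*dt) * [p*0.000000 + (1-p)*20.770839] = 11.764486
  V(3,3) = exp(-r*dt) * [p*20.770839 + (1-p)*32.069525] = 27.066756
  V(2,0) = exp(-r*dt) * [p*0.000000 + (1-p)*0.000000] = 0.000000
  V(2,1) = exp(-r*dt) * [p*0.000000 + (1-p)*11.764486] = 6.663338
  V(2,2) = exp(-r*dt) * [p*11.764486 + (1-p)*27.066756] = 20.372929
  V(1,0) = exp(-r*dt) * [p*0.000000 + (1-p)*6.663338] = 3.774077
  V(1,1) = exp(-r*dt) * [p*6.663338 + (1-p)*20.372929] = 14.395139
  V(0,0) = exp(-r*dt) * [p*3.774077 + (1-p)*14.395139] = 9.770963

Answer: Price = V(0,0) = 9.7710


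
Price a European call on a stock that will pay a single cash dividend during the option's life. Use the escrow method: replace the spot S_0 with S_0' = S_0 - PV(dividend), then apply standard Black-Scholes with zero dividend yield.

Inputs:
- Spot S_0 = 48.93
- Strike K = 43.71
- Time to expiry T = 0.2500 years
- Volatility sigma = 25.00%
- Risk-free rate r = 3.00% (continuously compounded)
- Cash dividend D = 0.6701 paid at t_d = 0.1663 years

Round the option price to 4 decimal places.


PV(D) = D * exp(-r * t_d) = 0.6701 * 0.99502342 = 0.66676520
S_0' = S_0 - PV(D) = 48.9300 - 0.66676520 = 48.26323480
d1 = (ln(S_0'/K) + (r + sigma^2/2)*T) / (sigma*sqrt(T)) = 0.91524542
d2 = d1 - sigma*sqrt(T) = 0.79024542
exp(-rT) = 0.99252805
N(d1) = 0.81996860; N(d2) = 0.78530777
C = S_0' * N(d1) - K * exp(-rT) * N(d2) = 48.26323480 * 0.81996860 - 43.7100 * 0.99252805 * 0.78530777 = 5.5050

Answer: Price = 5.5050


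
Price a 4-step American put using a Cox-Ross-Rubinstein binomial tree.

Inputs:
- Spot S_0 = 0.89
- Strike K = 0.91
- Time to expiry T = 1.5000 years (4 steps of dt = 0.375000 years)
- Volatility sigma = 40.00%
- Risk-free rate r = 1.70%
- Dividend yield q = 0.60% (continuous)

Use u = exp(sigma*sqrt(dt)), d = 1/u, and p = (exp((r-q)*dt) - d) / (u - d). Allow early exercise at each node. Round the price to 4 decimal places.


dt = T/N = 0.375000
u = exp(sigma*sqrt(dt)) = 1.277556; d = 1/u = 0.782744
p = (exp((r-q)*dt) - d) / (u - d) = 0.447421
Discount per step: exp(-r*dt) = 0.993645
Stock lattice S(k, i) with i counting down-moves:
  k=0: S(0,0) = 0.8900
  k=1: S(1,0) = 1.1370; S(1,1) = 0.6966
  k=2: S(2,0) = 1.4526; S(2,1) = 0.8900; S(2,2) = 0.5453
  k=3: S(3,0) = 1.8558; S(3,1) = 1.1370; S(3,2) = 0.6966; S(3,3) = 0.4268
  k=4: S(4,0) = 2.3709; S(4,1) = 1.4526; S(4,2) = 0.8900; S(4,3) = 0.5453; S(4,4) = 0.3341
Terminal payoffs V(N, i) = max(K - S_T, 0):
  V(4,0) = 0.000000; V(4,1) = 0.000000; V(4,2) = 0.020000; V(4,3) = 0.364707; V(4,4) = 0.575905
Backward induction: V(k, i) = exp(-r*dt) * [p * V(k+1, i) + (1-p) * V(k+1, i+1)]; then take max(V_cont, immediate exercise) for American.
  V(3,0) = exp(-r*dt) * [p*0.000000 + (1-p)*0.000000] = 0.000000; exercise = 0.000000; V(3,0) = max -> 0.000000
  V(3,1) = exp(-r*dt) * [p*0.000000 + (1-p)*0.020000] = 0.010981; exercise = 0.000000; V(3,1) = max -> 0.010981
  V(3,2) = exp(-r*dt) * [p*0.020000 + (1-p)*0.364707] = 0.209140; exercise = 0.213357; V(3,2) = max -> 0.213357
  V(3,3) = exp(-r*dt) * [p*0.364707 + (1-p)*0.575905] = 0.478351; exercise = 0.483175; V(3,3) = max -> 0.483175
  V(2,0) = exp(-r*dt) * [p*0.000000 + (1-p)*0.010981] = 0.006030; exercise = 0.000000; V(2,0) = max -> 0.006030
  V(2,1) = exp(-r*dt) * [p*0.010981 + (1-p)*0.213357] = 0.122030; exercise = 0.020000; V(2,1) = max -> 0.122030
  V(2,2) = exp(-r*dt) * [p*0.213357 + (1-p)*0.483175] = 0.360150; exercise = 0.364707; V(2,2) = max -> 0.364707
  V(1,0) = exp(-r*dt) * [p*0.006030 + (1-p)*0.122030] = 0.069683; exercise = 0.000000; V(1,0) = max -> 0.069683
  V(1,1) = exp(-r*dt) * [p*0.122030 + (1-p)*0.364707] = 0.254500; exercise = 0.213357; V(1,1) = max -> 0.254500
  V(0,0) = exp(-r*dt) * [p*0.069683 + (1-p)*0.254500] = 0.170718; exercise = 0.020000; V(0,0) = max -> 0.170718

Answer: Price = V(0,0) = 0.1707


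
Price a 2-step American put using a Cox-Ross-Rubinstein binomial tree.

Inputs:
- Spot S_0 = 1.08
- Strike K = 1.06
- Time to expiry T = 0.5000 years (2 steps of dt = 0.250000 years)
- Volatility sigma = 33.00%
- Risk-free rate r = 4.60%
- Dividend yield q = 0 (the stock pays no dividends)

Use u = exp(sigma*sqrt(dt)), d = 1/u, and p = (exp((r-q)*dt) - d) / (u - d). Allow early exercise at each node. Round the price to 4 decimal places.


dt = T/N = 0.250000
u = exp(sigma*sqrt(dt)) = 1.179393; d = 1/u = 0.847894
p = (exp((r-q)*dt) - d) / (u - d) = 0.493734
Discount per step: exp(-r*dt) = 0.988566
Stock lattice S(k, i) with i counting down-moves:
  k=0: S(0,0) = 1.0800
  k=1: S(1,0) = 1.2737; S(1,1) = 0.9157
  k=2: S(2,0) = 1.5022; S(2,1) = 1.0800; S(2,2) = 0.7764
Terminal payoffs V(N, i) = max(K - S_T, 0):
  V(2,0) = 0.000000; V(2,1) = 0.000000; V(2,2) = 0.283562
Backward induction: V(k, i) = exp(-r*dt) * [p * V(k+1, i) + (1-p) * V(k+1, i+1)]; then take max(V_cont, immediate exercise) for American.
  V(1,0) = exp(-r*dt) * [p*0.000000 + (1-p)*0.000000] = 0.000000; exercise = 0.000000; V(1,0) = max -> 0.000000
  V(1,1) = exp(-r*dt) * [p*0.000000 + (1-p)*0.283562] = 0.141916; exercise = 0.144275; V(1,1) = max -> 0.144275
  V(0,0) = exp(-r*dt) * [p*0.000000 + (1-p)*0.144275] = 0.072206; exercise = 0.000000; V(0,0) = max -> 0.072206

Answer: Price = V(0,0) = 0.0722


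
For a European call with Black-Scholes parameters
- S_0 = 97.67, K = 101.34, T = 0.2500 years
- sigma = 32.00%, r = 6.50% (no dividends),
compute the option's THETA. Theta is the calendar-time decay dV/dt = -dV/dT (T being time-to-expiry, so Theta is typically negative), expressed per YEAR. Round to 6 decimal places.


Answer: Theta = -15.157804

Derivation:
d1 = -0.0489796912; d2 = -0.2089796912
phi(d1) = 0.3984640340; exp(-qT) = 1.0000000000; exp(-rT) = 0.9838813190
Theta = -S*exp(-qT)*phi(d1)*sigma/(2*sqrt(T)) - r*K*exp(-rT)*N(d2) + q*S*exp(-qT)*N(d1)
N(d1) = 0.4804677403; N(d2) = 0.4172320463; sqrt(T) = 0.5000000000
Term 1 = -97.6700 * 1.0000000000 * 0.3984640340 * 0.3200 / (2 * 0.5000000000) = -12.4537543042
Term 2 = -0.0650 * 101.3400 * 0.9838813190 * 0.4172320463 = -2.7040494480
Term 3 = 0 (no dividend yield, q = 0)
Theta = -12.4537543042 + (-2.7040494480) + (0.0000000000) = -15.157804


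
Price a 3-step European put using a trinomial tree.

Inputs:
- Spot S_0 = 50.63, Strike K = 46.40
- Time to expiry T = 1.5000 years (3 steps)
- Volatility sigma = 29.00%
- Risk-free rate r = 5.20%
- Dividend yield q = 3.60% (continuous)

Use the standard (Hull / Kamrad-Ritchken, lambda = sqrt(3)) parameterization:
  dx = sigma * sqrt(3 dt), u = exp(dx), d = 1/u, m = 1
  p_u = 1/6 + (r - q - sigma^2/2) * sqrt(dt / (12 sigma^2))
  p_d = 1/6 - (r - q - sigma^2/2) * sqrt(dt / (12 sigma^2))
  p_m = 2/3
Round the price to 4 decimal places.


Answer: Price = V(0,0) = 4.1739

Derivation:
dt = T/N = 0.500000; dx = sigma*sqrt(3*dt) = 0.355176
u = exp(dx) = 1.426432; d = 1/u = 0.701050
p_u = 0.148331, p_m = 0.666667, p_d = 0.185003
Discount per step: exp(-r*dt) = 0.974335
Stock lattice S(k, j) with j the centered position index:
  k=0: S(0,+0) = 50.6300
  k=1: S(1,-1) = 35.4942; S(1,+0) = 50.6300; S(1,+1) = 72.2202
  k=2: S(2,-2) = 24.8832; S(2,-1) = 35.4942; S(2,+0) = 50.6300; S(2,+1) = 72.2202; S(2,+2) = 103.0172
  k=3: S(3,-3) = 17.4444; S(3,-2) = 24.8832; S(3,-1) = 35.4942; S(3,+0) = 50.6300; S(3,+1) = 72.2202; S(3,+2) = 103.0172; S(3,+3) = 146.9471
Terminal payoffs V(N, j) = max(K - S_T, 0):
  V(3,-3) = 28.955642; V(3,-2) = 21.516815; V(3,-1) = 10.905837; V(3,+0) = 0.000000; V(3,+1) = 0.000000; V(3,+2) = 0.000000; V(3,+3) = 0.000000
Backward induction: V(k, j) = exp(-r*dt) * [p_u * V(k+1, j+1) + p_m * V(k+1, j) + p_d * V(k+1, j-1)]
  V(2,-2) = exp(-r*dt) * [p_u*10.905837 + p_m*21.516815 + p_d*28.955642] = 20.771932
  V(2,-1) = exp(-r*dt) * [p_u*0.000000 + p_m*10.905837 + p_d*21.516815] = 10.962464
  V(2,+0) = exp(-r*dt) * [p_u*0.000000 + p_m*0.000000 + p_d*10.905837] = 1.965827
  V(2,+1) = exp(-r*dt) * [p_u*0.000000 + p_m*0.000000 + p_d*0.000000] = 0.000000
  V(2,+2) = exp(-r*dt) * [p_u*0.000000 + p_m*0.000000 + p_d*0.000000] = 0.000000
  V(1,-1) = exp(-r*dt) * [p_u*1.965827 + p_m*10.962464 + p_d*20.771932] = 11.149086
  V(1,+0) = exp(-r*dt) * [p_u*0.000000 + p_m*1.965827 + p_d*10.962464] = 3.252950
  V(1,+1) = exp(-r*dt) * [p_u*0.000000 + p_m*0.000000 + p_d*1.965827] = 0.354349
  V(0,+0) = exp(-r*dt) * [p_u*0.354349 + p_m*3.252950 + p_d*11.149086] = 4.173861


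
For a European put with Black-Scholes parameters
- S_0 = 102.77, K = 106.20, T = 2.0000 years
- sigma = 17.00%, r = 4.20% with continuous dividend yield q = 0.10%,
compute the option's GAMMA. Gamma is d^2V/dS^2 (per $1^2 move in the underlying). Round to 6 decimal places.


d1 = 0.3247257819; d2 = 0.0843094763
phi(d1) = 0.3784535443; exp(-qT) = 0.9980019987; exp(-rT) = 0.9194312561
Gamma = exp(-qT) * phi(d1) / (S * sigma * sqrt(T)) = 0.9980019987 * 0.3784535443 / (102.7700 * 0.1700 * 1.4142135624) = 0.015287

Answer: Gamma = 0.015287


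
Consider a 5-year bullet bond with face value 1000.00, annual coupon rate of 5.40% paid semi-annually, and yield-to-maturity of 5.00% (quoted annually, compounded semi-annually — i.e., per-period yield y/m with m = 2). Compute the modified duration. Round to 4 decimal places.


Answer: Modified duration = 4.3452

Derivation:
Coupon per period c = face * coupon_rate / m = 27.000000
Periods per year m = 2; per-period yield y/m = 0.025000
Number of cashflows N = 10
Cashflows (t years, CF_t, discount factor 1/(1+y/m)^(m*t), PV):
  t = 0.5000: CF_t = 27.000000, DF = 0.975610, PV = 26.341463
  t = 1.0000: CF_t = 27.000000, DF = 0.951814, PV = 25.698989
  t = 1.5000: CF_t = 27.000000, DF = 0.928599, PV = 25.072184
  t = 2.0000: CF_t = 27.000000, DF = 0.905951, PV = 24.460667
  t = 2.5000: CF_t = 27.000000, DF = 0.883854, PV = 23.864066
  t = 3.0000: CF_t = 27.000000, DF = 0.862297, PV = 23.282015
  t = 3.5000: CF_t = 27.000000, DF = 0.841265, PV = 22.714161
  t = 4.0000: CF_t = 27.000000, DF = 0.820747, PV = 22.160157
  t = 4.5000: CF_t = 27.000000, DF = 0.800728, PV = 21.619666
  t = 5.0000: CF_t = 1027.000000, DF = 0.781198, PV = 802.290759
Price P = sum_t PV_t = 1017.504128
First compute Macaulay numerator sum_t t * PV_t:
  t * PV_t at t = 0.5000: 13.170732
  t * PV_t at t = 1.0000: 25.698989
  t * PV_t at t = 1.5000: 37.608276
  t * PV_t at t = 2.0000: 48.921335
  t * PV_t at t = 2.5000: 59.660164
  t * PV_t at t = 3.0000: 69.846046
  t * PV_t at t = 3.5000: 79.499565
  t * PV_t at t = 4.0000: 88.640630
  t * PV_t at t = 4.5000: 97.288496
  t * PV_t at t = 5.0000: 4011.453793
Macaulay duration D = 4531.788025 / 1017.504128 = 4.453828
Modified duration = D / (1 + y/m) = 4.453828 / (1 + 0.025000) = 4.345198


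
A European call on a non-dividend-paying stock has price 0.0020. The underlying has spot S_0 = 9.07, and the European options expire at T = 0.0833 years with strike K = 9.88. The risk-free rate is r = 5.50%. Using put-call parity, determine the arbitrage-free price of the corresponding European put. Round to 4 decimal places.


Answer: Put price = 0.7668

Derivation:
Put-call parity: C - P = S_0 * exp(-qT) - K * exp(-rT).
S_0 * exp(-qT) = 9.0700 * 1.00000000 = 9.07000000
K * exp(-rT) = 9.8800 * 0.99542898 = 9.83483831
P = C - S*exp(-qT) + K*exp(-rT)
P = 0.0020 - 9.07000000 + 9.83483831 = 0.7668


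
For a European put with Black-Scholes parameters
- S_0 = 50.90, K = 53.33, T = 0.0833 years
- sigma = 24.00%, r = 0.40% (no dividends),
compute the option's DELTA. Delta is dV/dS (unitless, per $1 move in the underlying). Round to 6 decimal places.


d1 = -0.6338244275; d2 = -0.7030926021
phi(d1) = 0.3263433485; exp(-qT) = 1.0000000000; exp(-rT) = 0.9996668555
N(-d1) = 0.7369022952
Delta = -exp(-qT) * N(-d1) = -1.0000000000 * 0.7369022952 = -0.736902

Answer: Delta = -0.736902


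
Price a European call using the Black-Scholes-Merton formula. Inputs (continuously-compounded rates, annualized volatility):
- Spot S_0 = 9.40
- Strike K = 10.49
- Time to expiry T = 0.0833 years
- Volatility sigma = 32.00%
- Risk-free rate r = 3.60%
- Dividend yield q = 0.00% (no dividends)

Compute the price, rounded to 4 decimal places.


Answer: Price = 0.0562

Derivation:
d1 = (ln(S/K) + (r - q + 0.5*sigma^2) * T) / (sigma * sqrt(T)) = -1.10926454
d2 = d1 - sigma * sqrt(T) = -1.20162211
exp(-rT) = 0.99700569; exp(-qT) = 1.00000000
C = S_0 * exp(-qT) * N(d1) - K * exp(-rT) * N(d2)
N(d1) = 0.13365804; N(d2) = 0.11475499
C = 9.4000 * 1.00000000 * 0.13365804 - 10.4900 * 0.99700569 * 0.11475499 = 0.0562


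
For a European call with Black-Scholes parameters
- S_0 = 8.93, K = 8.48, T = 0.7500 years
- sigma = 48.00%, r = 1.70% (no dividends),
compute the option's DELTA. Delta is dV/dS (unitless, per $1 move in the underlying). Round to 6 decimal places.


d1 = 0.3629030021; d2 = -0.0527891917
phi(d1) = 0.3735184688; exp(-qT) = 1.0000000000; exp(-rT) = 0.9873309369
N(d1) = 0.6416613280
Delta = exp(-qT) * N(d1) = 1.0000000000 * 0.6416613280 = 0.641661

Answer: Delta = 0.641661


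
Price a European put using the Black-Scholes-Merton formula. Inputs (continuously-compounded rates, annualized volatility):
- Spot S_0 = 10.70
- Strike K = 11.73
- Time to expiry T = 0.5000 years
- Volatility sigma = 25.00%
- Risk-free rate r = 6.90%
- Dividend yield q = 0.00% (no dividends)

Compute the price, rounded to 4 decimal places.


Answer: Price = 1.1324

Derivation:
d1 = (ln(S/K) + (r - q + 0.5*sigma^2) * T) / (sigma * sqrt(T)) = -0.23634858
d2 = d1 - sigma * sqrt(T) = -0.41312528
exp(-rT) = 0.96608834; exp(-qT) = 1.00000000
P = K * exp(-rT) * N(-d2) - S_0 * exp(-qT) * N(-d1)
N(-d1) = 0.59341890; N(-d2) = 0.66024258
P = 11.7300 * 0.96608834 * 0.66024258 - 10.7000 * 1.00000000 * 0.59341890 = 1.1324


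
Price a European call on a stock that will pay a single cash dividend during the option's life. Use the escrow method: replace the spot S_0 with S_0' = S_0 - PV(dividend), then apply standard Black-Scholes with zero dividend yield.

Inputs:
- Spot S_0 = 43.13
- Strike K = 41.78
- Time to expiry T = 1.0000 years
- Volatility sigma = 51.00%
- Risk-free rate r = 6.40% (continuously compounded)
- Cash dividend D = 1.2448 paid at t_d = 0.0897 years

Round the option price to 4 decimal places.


PV(D) = D * exp(-r * t_d) = 1.2448 * 0.99427565 = 1.23767433
S_0' = S_0 - PV(D) = 43.1300 - 1.23767433 = 41.89232567
d1 = (ln(S_0'/K) + (r + sigma^2/2)*T) / (sigma*sqrt(T)) = 0.38575470
d2 = d1 - sigma*sqrt(T) = -0.12424530
exp(-rT) = 0.93800500
N(d1) = 0.65016083; N(d2) = 0.45056053
C = S_0' * N(d1) - K * exp(-rT) * N(d2) = 41.89232567 * 0.65016083 - 41.7800 * 0.93800500 * 0.45056053 = 9.5794

Answer: Price = 9.5794


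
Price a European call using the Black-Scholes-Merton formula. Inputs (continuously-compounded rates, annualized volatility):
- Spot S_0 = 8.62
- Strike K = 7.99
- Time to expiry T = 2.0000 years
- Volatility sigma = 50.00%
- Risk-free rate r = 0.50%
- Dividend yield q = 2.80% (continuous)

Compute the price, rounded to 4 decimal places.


d1 = (ln(S/K) + (r - q + 0.5*sigma^2) * T) / (sigma * sqrt(T)) = 0.39583035
d2 = d1 - sigma * sqrt(T) = -0.31127643
exp(-rT) = 0.99004983; exp(-qT) = 0.94553914
C = S_0 * exp(-qT) * N(d1) - K * exp(-rT) * N(d2)
N(d1) = 0.65388491; N(d2) = 0.37779524
C = 8.6200 * 0.94553914 * 0.65388491 - 7.9900 * 0.99004983 * 0.37779524 = 2.3410

Answer: Price = 2.3410


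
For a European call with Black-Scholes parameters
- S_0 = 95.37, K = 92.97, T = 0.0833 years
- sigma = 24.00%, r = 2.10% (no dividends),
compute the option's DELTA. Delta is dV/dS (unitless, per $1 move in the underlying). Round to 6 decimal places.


d1 = 0.4278377961; d2 = 0.3585696216
phi(d1) = 0.3640510685; exp(-qT) = 1.0000000000; exp(-rT) = 0.9982522291
N(d1) = 0.6656153914
Delta = exp(-qT) * N(d1) = 1.0000000000 * 0.6656153914 = 0.665615

Answer: Delta = 0.665615


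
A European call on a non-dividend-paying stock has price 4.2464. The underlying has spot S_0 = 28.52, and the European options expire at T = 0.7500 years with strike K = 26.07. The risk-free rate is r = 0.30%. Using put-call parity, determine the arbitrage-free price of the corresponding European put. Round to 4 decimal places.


Put-call parity: C - P = S_0 * exp(-qT) - K * exp(-rT).
S_0 * exp(-qT) = 28.5200 * 1.00000000 = 28.52000000
K * exp(-rT) = 26.0700 * 0.99775253 = 26.01140844
P = C - S*exp(-qT) + K*exp(-rT)
P = 4.2464 - 28.52000000 + 26.01140844 = 1.7378

Answer: Put price = 1.7378


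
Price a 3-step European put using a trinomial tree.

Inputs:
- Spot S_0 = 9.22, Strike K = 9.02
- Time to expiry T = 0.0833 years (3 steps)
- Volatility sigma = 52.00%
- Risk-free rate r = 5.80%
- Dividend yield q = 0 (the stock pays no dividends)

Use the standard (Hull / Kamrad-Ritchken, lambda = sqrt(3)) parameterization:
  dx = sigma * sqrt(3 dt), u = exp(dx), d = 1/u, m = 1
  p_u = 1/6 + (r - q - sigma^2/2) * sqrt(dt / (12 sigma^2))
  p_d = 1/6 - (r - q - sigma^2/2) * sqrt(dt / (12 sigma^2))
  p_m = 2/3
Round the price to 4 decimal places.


Answer: Price = V(0,0) = 0.4140

Derivation:
dt = T/N = 0.027767; dx = sigma*sqrt(3*dt) = 0.150081
u = exp(dx) = 1.161928; d = 1/u = 0.860638
p_u = 0.159525, p_m = 0.666667, p_d = 0.173808
Discount per step: exp(-r*dt) = 0.998391
Stock lattice S(k, j) with j the centered position index:
  k=0: S(0,+0) = 9.2200
  k=1: S(1,-1) = 7.9351; S(1,+0) = 9.2200; S(1,+1) = 10.7130
  k=2: S(2,-2) = 6.8292; S(2,-1) = 7.9351; S(2,+0) = 9.2200; S(2,+1) = 10.7130; S(2,+2) = 12.4477
  k=3: S(3,-3) = 5.8775; S(3,-2) = 6.8292; S(3,-1) = 7.9351; S(3,+0) = 9.2200; S(3,+1) = 10.7130; S(3,+2) = 12.4477; S(3,+3) = 14.4634
Terminal payoffs V(N, j) = max(K - S_T, 0):
  V(3,-3) = 3.142498; V(3,-2) = 2.190763; V(3,-1) = 1.084916; V(3,+0) = 0.000000; V(3,+1) = 0.000000; V(3,+2) = 0.000000; V(3,+3) = 0.000000
Backward induction: V(k, j) = exp(-r*dt) * [p_u * V(k+1, j+1) + p_m * V(k+1, j) + p_d * V(k+1, j-1)]
  V(2,-2) = exp(-r*dt) * [p_u*1.084916 + p_m*2.190763 + p_d*3.142498] = 2.176264
  V(2,-1) = exp(-r*dt) * [p_u*0.000000 + p_m*1.084916 + p_d*2.190763] = 1.102273
  V(2,+0) = exp(-r*dt) * [p_u*0.000000 + p_m*0.000000 + p_d*1.084916] = 0.188264
  V(2,+1) = exp(-r*dt) * [p_u*0.000000 + p_m*0.000000 + p_d*0.000000] = 0.000000
  V(2,+2) = exp(-r*dt) * [p_u*0.000000 + p_m*0.000000 + p_d*0.000000] = 0.000000
  V(1,-1) = exp(-r*dt) * [p_u*0.188264 + p_m*1.102273 + p_d*2.176264] = 1.141294
  V(1,+0) = exp(-r*dt) * [p_u*0.000000 + p_m*0.188264 + p_d*1.102273] = 0.316583
  V(1,+1) = exp(-r*dt) * [p_u*0.000000 + p_m*0.000000 + p_d*0.188264] = 0.032669
  V(0,+0) = exp(-r*dt) * [p_u*0.032669 + p_m*0.316583 + p_d*1.141294] = 0.413966


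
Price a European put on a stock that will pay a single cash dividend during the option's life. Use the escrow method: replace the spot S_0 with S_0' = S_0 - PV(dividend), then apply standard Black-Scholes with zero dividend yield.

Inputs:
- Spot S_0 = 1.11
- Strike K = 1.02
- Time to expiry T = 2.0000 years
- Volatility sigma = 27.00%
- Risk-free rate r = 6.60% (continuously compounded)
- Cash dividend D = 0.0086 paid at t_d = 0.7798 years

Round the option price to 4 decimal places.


PV(D) = D * exp(-r * t_d) = 0.0086 * 0.94983518 = 0.00816858
S_0' = S_0 - PV(D) = 1.1100 - 0.00816858 = 1.10183142
d1 = (ln(S_0'/K) + (r + sigma^2/2)*T) / (sigma*sqrt(T)) = 0.73871994
d2 = d1 - sigma*sqrt(T) = 0.35688227
exp(-rT) = 0.87634100
N(-d1) = 0.23003854; N(-d2) = 0.36058997
P = K * exp(-rT) * N(-d2) - S_0' * N(-d1) = 1.0200 * 0.87634100 * 0.36058997 - 1.10183142 * 0.23003854 = 0.0689

Answer: Price = 0.0689


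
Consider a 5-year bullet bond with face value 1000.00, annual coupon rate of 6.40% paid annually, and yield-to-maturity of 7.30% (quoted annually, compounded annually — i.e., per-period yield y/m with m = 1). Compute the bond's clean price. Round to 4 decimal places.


Answer: Price = 963.3928

Derivation:
Coupon per period c = face * coupon_rate / m = 64.000000
Periods per year m = 1; per-period yield y/m = 0.073000
Number of cashflows N = 5
Cashflows (t years, CF_t, discount factor 1/(1+y/m)^(m*t), PV):
  t = 1.0000: CF_t = 64.000000, DF = 0.931966, PV = 59.645853
  t = 2.0000: CF_t = 64.000000, DF = 0.868561, PV = 55.587934
  t = 3.0000: CF_t = 64.000000, DF = 0.809470, PV = 51.806089
  t = 4.0000: CF_t = 64.000000, DF = 0.754399, PV = 48.281537
  t = 5.0000: CF_t = 1064.000000, DF = 0.703075, PV = 748.071343
Price P = sum_t PV_t = 963.392755


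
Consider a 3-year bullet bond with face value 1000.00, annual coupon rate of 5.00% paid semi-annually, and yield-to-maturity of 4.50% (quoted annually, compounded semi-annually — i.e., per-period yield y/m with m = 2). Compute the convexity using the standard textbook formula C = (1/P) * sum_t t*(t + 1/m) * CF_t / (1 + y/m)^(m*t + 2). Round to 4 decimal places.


Coupon per period c = face * coupon_rate / m = 25.000000
Periods per year m = 2; per-period yield y/m = 0.022500
Number of cashflows N = 6
Cashflows (t years, CF_t, discount factor 1/(1+y/m)^(m*t), PV):
  t = 0.5000: CF_t = 25.000000, DF = 0.977995, PV = 24.449878
  t = 1.0000: CF_t = 25.000000, DF = 0.956474, PV = 23.911861
  t = 1.5000: CF_t = 25.000000, DF = 0.935427, PV = 23.385683
  t = 2.0000: CF_t = 25.000000, DF = 0.914843, PV = 22.871084
  t = 2.5000: CF_t = 25.000000, DF = 0.894712, PV = 22.367808
  t = 3.0000: CF_t = 1025.000000, DF = 0.875024, PV = 896.899879
Price P = sum_t PV_t = 1013.886192
Convexity numerator sum_t t*(t + 1/m) * CF_t / (1+y/m)^(m*t + 2):
  t = 0.5000: term = 11.692842
  t = 1.0000: term = 34.306625
  t = 1.5000: term = 67.103424
  t = 2.0000: term = 109.378034
  t = 2.5000: term = 160.456774
  t = 3.0000: term = 9007.548953
Convexity = (1/P) * sum = 9390.486651 / 1013.886192 = 9.261874

Answer: Convexity = 9.2619


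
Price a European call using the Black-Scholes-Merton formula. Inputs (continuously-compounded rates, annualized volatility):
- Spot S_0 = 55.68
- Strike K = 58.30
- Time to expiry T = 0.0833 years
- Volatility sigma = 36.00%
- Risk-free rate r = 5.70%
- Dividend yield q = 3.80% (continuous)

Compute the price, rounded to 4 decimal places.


Answer: Price = 1.3032

Derivation:
d1 = (ln(S/K) + (r - q + 0.5*sigma^2) * T) / (sigma * sqrt(T)) = -0.37535792
d2 = d1 - sigma * sqrt(T) = -0.47926019
exp(-rT) = 0.99526315; exp(-qT) = 0.99683960
C = S_0 * exp(-qT) * N(d1) - K * exp(-rT) * N(d2)
N(d1) = 0.35369715; N(d2) = 0.31587677
C = 55.6800 * 0.99683960 * 0.35369715 - 58.3000 * 0.99526315 * 0.31587677 = 1.3032


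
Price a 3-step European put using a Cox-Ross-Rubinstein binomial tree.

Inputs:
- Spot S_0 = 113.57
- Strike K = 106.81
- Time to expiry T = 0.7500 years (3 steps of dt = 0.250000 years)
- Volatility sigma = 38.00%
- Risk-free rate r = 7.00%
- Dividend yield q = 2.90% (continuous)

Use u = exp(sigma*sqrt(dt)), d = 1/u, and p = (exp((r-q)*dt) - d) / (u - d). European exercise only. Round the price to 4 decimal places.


Answer: Price = V(0,0) = 10.4613

Derivation:
dt = T/N = 0.250000
u = exp(sigma*sqrt(dt)) = 1.209250; d = 1/u = 0.826959
p = (exp((r-q)*dt) - d) / (u - d) = 0.479592
Discount per step: exp(-r*dt) = 0.982652
Stock lattice S(k, i) with i counting down-moves:
  k=0: S(0,0) = 113.5700
  k=1: S(1,0) = 137.3345; S(1,1) = 93.9177
  k=2: S(2,0) = 166.0717; S(2,1) = 113.5700; S(2,2) = 77.6661
  k=3: S(3,0) = 200.8221; S(3,1) = 137.3345; S(3,2) = 93.9177; S(3,3) = 64.2267
Terminal payoffs V(N, i) = max(K - S_T, 0):
  V(3,0) = 0.000000; V(3,1) = 0.000000; V(3,2) = 12.892251; V(3,3) = 42.583276
Backward induction: V(k, i) = exp(-r*dt) * [p * V(k+1, i) + (1-p) * V(k+1, i+1)].
  V(2,0) = exp(-r*dt) * [p*0.000000 + (1-p)*0.000000] = 0.000000
  V(2,1) = exp(-r*dt) * [p*0.000000 + (1-p)*12.892251] = 6.592836
  V(2,2) = exp(-r*dt) * [p*12.892251 + (1-p)*42.583276] = 27.851988
  V(1,0) = exp(-r*dt) * [p*0.000000 + (1-p)*6.592836] = 3.371443
  V(1,1) = exp(-r*dt) * [p*6.592836 + (1-p)*27.851988] = 17.349965
  V(0,0) = exp(-r*dt) * [p*3.371443 + (1-p)*17.349965] = 10.461289


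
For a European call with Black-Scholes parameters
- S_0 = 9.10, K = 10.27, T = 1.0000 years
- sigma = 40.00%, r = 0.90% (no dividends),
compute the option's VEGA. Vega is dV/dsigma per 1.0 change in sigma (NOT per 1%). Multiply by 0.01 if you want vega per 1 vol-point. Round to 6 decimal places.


d1 = -0.0798815260; d2 = -0.4798815260
phi(d1) = 0.3976714718; exp(-qT) = 1.0000000000; exp(-rT) = 0.9910403788
Vega = S * exp(-qT) * phi(d1) * sqrt(T) = 9.1000 * 1.0000000000 * 0.3976714718 * 1.0000000000 = 3.618810

Answer: Vega = 3.618810


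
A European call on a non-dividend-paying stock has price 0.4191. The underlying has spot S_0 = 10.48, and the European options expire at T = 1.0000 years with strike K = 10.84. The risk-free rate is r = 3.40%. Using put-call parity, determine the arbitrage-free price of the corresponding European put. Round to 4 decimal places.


Answer: Put price = 0.4167

Derivation:
Put-call parity: C - P = S_0 * exp(-qT) - K * exp(-rT).
S_0 * exp(-qT) = 10.4800 * 1.00000000 = 10.48000000
K * exp(-rT) = 10.8400 * 0.96657150 = 10.47763511
P = C - S*exp(-qT) + K*exp(-rT)
P = 0.4191 - 10.48000000 + 10.47763511 = 0.4167


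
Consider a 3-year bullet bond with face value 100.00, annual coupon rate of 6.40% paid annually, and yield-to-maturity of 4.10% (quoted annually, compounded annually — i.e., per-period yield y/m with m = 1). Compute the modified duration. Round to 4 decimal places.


Coupon per period c = face * coupon_rate / m = 6.400000
Periods per year m = 1; per-period yield y/m = 0.041000
Number of cashflows N = 3
Cashflows (t years, CF_t, discount factor 1/(1+y/m)^(m*t), PV):
  t = 1.0000: CF_t = 6.400000, DF = 0.960615, PV = 6.147935
  t = 2.0000: CF_t = 6.400000, DF = 0.922781, PV = 5.905797
  t = 3.0000: CF_t = 106.400000, DF = 0.886437, PV = 94.316883
Price P = sum_t PV_t = 106.370615
First compute Macaulay numerator sum_t t * PV_t:
  t * PV_t at t = 1.0000: 6.147935
  t * PV_t at t = 2.0000: 11.811594
  t * PV_t at t = 3.0000: 282.950649
Macaulay duration D = 300.910178 / 106.370615 = 2.828884
Modified duration = D / (1 + y/m) = 2.828884 / (1 + 0.041000) = 2.717468

Answer: Modified duration = 2.7175


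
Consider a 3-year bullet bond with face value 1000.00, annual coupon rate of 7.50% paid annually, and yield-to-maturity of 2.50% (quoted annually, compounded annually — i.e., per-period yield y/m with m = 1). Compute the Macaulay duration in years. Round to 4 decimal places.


Answer: Macaulay duration = 2.8095 years

Derivation:
Coupon per period c = face * coupon_rate / m = 75.000000
Periods per year m = 1; per-period yield y/m = 0.025000
Number of cashflows N = 3
Cashflows (t years, CF_t, discount factor 1/(1+y/m)^(m*t), PV):
  t = 1.0000: CF_t = 75.000000, DF = 0.975610, PV = 73.170732
  t = 2.0000: CF_t = 75.000000, DF = 0.951814, PV = 71.386080
  t = 3.0000: CF_t = 1075.000000, DF = 0.928599, PV = 998.244367
Price P = sum_t PV_t = 1142.801178
Macaulay numerator sum_t t * PV_t:
  t * PV_t at t = 1.0000: 73.170732
  t * PV_t at t = 2.0000: 142.772159
  t * PV_t at t = 3.0000: 2994.733100
Macaulay duration D = (sum_t t * PV_t) / P = 3210.675991 / 1142.801178 = 2.809479


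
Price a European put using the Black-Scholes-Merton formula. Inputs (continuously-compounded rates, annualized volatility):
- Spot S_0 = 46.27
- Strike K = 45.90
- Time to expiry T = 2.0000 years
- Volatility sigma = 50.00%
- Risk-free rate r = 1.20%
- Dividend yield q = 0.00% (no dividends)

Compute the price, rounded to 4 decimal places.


Answer: Price = 11.8672

Derivation:
d1 = (ln(S/K) + (r - q + 0.5*sigma^2) * T) / (sigma * sqrt(T)) = 0.39884879
d2 = d1 - sigma * sqrt(T) = -0.30825799
exp(-rT) = 0.97628571; exp(-qT) = 1.00000000
P = K * exp(-rT) * N(-d2) - S_0 * exp(-qT) * N(-d1)
N(-d1) = 0.34500231; N(-d2) = 0.62105698
P = 45.9000 * 0.97628571 * 0.62105698 - 46.2700 * 1.00000000 * 0.34500231 = 11.8672


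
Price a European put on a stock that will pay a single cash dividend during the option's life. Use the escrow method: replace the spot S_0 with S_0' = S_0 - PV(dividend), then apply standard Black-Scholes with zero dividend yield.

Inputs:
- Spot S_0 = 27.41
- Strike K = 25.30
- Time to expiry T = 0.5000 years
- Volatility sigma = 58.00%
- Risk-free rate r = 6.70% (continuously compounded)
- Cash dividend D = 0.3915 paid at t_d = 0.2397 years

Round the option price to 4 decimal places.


Answer: Price = 3.0245

Derivation:
PV(D) = D * exp(-r * t_d) = 0.3915 * 0.98406837 = 0.38526277
S_0' = S_0 - PV(D) = 27.4100 - 0.38526277 = 27.02473723
d1 = (ln(S_0'/K) + (r + sigma^2/2)*T) / (sigma*sqrt(T)) = 0.44754555
d2 = d1 - sigma*sqrt(T) = 0.03742361
exp(-rT) = 0.96705491
N(-d1) = 0.32724060; N(-d2) = 0.48507362
P = K * exp(-rT) * N(-d2) - S_0' * N(-d1) = 25.3000 * 0.96705491 * 0.48507362 - 27.02473723 * 0.32724060 = 3.0245


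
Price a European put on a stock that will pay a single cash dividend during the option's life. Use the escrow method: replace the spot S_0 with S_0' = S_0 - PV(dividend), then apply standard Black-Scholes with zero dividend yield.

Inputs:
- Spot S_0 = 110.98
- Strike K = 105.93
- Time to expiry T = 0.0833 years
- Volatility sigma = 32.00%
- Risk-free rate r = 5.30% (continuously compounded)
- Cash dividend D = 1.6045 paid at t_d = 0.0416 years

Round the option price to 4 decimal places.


Answer: Price = 2.3028

Derivation:
PV(D) = D * exp(-r * t_d) = 1.6045 * 0.99779763 = 1.60096630
S_0' = S_0 - PV(D) = 110.9800 - 1.60096630 = 109.37903370
d1 = (ln(S_0'/K) + (r + sigma^2/2)*T) / (sigma*sqrt(T)) = 0.44090145
d2 = d1 - sigma*sqrt(T) = 0.34854389
exp(-rT) = 0.99559483
N(-d1) = 0.32964217; N(-d2) = 0.36371588
P = K * exp(-rT) * N(-d2) - S_0' * N(-d1) = 105.9300 * 0.99559483 * 0.36371588 - 109.37903370 * 0.32964217 = 2.3028


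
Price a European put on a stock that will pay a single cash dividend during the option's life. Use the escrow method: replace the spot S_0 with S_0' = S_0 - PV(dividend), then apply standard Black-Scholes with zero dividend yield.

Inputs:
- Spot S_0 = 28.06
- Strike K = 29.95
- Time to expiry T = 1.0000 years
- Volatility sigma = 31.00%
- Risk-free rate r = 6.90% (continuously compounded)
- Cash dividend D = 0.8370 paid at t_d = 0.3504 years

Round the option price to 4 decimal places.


PV(D) = D * exp(-r * t_d) = 0.8370 * 0.97611234 = 0.81700603
S_0' = S_0 - PV(D) = 28.0600 - 0.81700603 = 27.24299397
d1 = (ln(S_0'/K) + (r + sigma^2/2)*T) / (sigma*sqrt(T)) = 0.07199052
d2 = d1 - sigma*sqrt(T) = -0.23800948
exp(-rT) = 0.93332668
N(-d1) = 0.47130473; N(-d2) = 0.59406313
P = K * exp(-rT) * N(-d2) - S_0' * N(-d1) = 29.9500 * 0.93332668 * 0.59406313 - 27.24299397 * 0.47130473 = 3.7662

Answer: Price = 3.7662


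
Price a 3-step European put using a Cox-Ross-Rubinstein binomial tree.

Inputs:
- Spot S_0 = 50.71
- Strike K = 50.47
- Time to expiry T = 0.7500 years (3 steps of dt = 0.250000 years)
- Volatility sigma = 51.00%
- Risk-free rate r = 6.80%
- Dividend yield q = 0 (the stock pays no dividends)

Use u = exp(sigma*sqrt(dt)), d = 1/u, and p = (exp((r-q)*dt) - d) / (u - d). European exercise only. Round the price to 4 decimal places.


dt = T/N = 0.250000
u = exp(sigma*sqrt(dt)) = 1.290462; d = 1/u = 0.774916
p = (exp((r-q)*dt) - d) / (u - d) = 0.469850
Discount per step: exp(-r*dt) = 0.983144
Stock lattice S(k, i) with i counting down-moves:
  k=0: S(0,0) = 50.7100
  k=1: S(1,0) = 65.4393; S(1,1) = 39.2960
  k=2: S(2,0) = 84.4469; S(2,1) = 50.7100; S(2,2) = 30.4511
  k=3: S(3,0) = 108.9755; S(3,1) = 65.4393; S(3,2) = 39.2960; S(3,3) = 23.5971
Terminal payoffs V(N, i) = max(K - S_T, 0):
  V(3,0) = 0.000000; V(3,1) = 0.000000; V(3,2) = 11.173984; V(3,3) = 26.872916
Backward induction: V(k, i) = exp(-r*dt) * [p * V(k+1, i) + (1-p) * V(k+1, i+1)].
  V(2,0) = exp(-r*dt) * [p*0.000000 + (1-p)*0.000000] = 0.000000
  V(2,1) = exp(-r*dt) * [p*0.000000 + (1-p)*11.173984] = 5.824034
  V(2,2) = exp(-r*dt) * [p*11.173984 + (1-p)*26.872916] = 19.168131
  V(1,0) = exp(-r*dt) * [p*0.000000 + (1-p)*5.824034] = 3.035566
  V(1,1) = exp(-r*dt) * [p*5.824034 + (1-p)*19.168131] = 12.680989
  V(0,0) = exp(-r*dt) * [p*3.035566 + (1-p)*12.680989] = 8.011724

Answer: Price = V(0,0) = 8.0117


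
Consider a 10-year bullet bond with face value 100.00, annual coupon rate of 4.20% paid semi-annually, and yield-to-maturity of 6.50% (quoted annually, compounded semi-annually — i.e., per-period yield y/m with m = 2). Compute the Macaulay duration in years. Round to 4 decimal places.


Answer: Macaulay duration = 8.0649 years

Derivation:
Coupon per period c = face * coupon_rate / m = 2.100000
Periods per year m = 2; per-period yield y/m = 0.032500
Number of cashflows N = 20
Cashflows (t years, CF_t, discount factor 1/(1+y/m)^(m*t), PV):
  t = 0.5000: CF_t = 2.100000, DF = 0.968523, PV = 2.033898
  t = 1.0000: CF_t = 2.100000, DF = 0.938037, PV = 1.969877
  t = 1.5000: CF_t = 2.100000, DF = 0.908510, PV = 1.907871
  t = 2.0000: CF_t = 2.100000, DF = 0.879913, PV = 1.847817
  t = 2.5000: CF_t = 2.100000, DF = 0.852216, PV = 1.789654
  t = 3.0000: CF_t = 2.100000, DF = 0.825391, PV = 1.733321
  t = 3.5000: CF_t = 2.100000, DF = 0.799410, PV = 1.678761
  t = 4.0000: CF_t = 2.100000, DF = 0.774247, PV = 1.625919
  t = 4.5000: CF_t = 2.100000, DF = 0.749876, PV = 1.574740
  t = 5.0000: CF_t = 2.100000, DF = 0.726272, PV = 1.525172
  t = 5.5000: CF_t = 2.100000, DF = 0.703411, PV = 1.477164
  t = 6.0000: CF_t = 2.100000, DF = 0.681270, PV = 1.430667
  t = 6.5000: CF_t = 2.100000, DF = 0.659826, PV = 1.385634
  t = 7.0000: CF_t = 2.100000, DF = 0.639056, PV = 1.342018
  t = 7.5000: CF_t = 2.100000, DF = 0.618941, PV = 1.299776
  t = 8.0000: CF_t = 2.100000, DF = 0.599458, PV = 1.258863
  t = 8.5000: CF_t = 2.100000, DF = 0.580589, PV = 1.219237
  t = 9.0000: CF_t = 2.100000, DF = 0.562314, PV = 1.180859
  t = 9.5000: CF_t = 2.100000, DF = 0.544614, PV = 1.143690
  t = 10.0000: CF_t = 102.100000, DF = 0.527471, PV = 53.854815
Price P = sum_t PV_t = 83.279752
Macaulay numerator sum_t t * PV_t:
  t * PV_t at t = 0.5000: 1.016949
  t * PV_t at t = 1.0000: 1.969877
  t * PV_t at t = 1.5000: 2.861807
  t * PV_t at t = 2.0000: 3.695635
  t * PV_t at t = 2.5000: 4.474134
  t * PV_t at t = 3.0000: 5.199962
  t * PV_t at t = 3.5000: 5.875664
  t * PV_t at t = 4.0000: 6.503675
  t * PV_t at t = 4.5000: 7.086328
  t * PV_t at t = 5.0000: 7.625858
  t * PV_t at t = 5.5000: 8.124400
  t * PV_t at t = 6.0000: 8.584002
  t * PV_t at t = 6.5000: 9.006621
  t * PV_t at t = 7.0000: 9.394128
  t * PV_t at t = 7.5000: 9.748317
  t * PV_t at t = 8.0000: 10.070901
  t * PV_t at t = 8.5000: 10.363518
  t * PV_t at t = 9.0000: 10.627735
  t * PV_t at t = 9.5000: 10.865051
  t * PV_t at t = 10.0000: 538.548146
Macaulay duration D = (sum_t t * PV_t) / P = 671.642708 / 83.279752 = 8.064898


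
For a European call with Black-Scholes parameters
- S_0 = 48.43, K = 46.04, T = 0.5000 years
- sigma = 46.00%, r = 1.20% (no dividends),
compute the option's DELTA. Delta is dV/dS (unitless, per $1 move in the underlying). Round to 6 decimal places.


d1 = 0.3366715930; d2 = 0.0114024736
phi(d1) = 0.3769614264; exp(-qT) = 1.0000000000; exp(-rT) = 0.9940179641
N(d1) = 0.6318177600
Delta = exp(-qT) * N(d1) = 1.0000000000 * 0.6318177600 = 0.631818

Answer: Delta = 0.631818


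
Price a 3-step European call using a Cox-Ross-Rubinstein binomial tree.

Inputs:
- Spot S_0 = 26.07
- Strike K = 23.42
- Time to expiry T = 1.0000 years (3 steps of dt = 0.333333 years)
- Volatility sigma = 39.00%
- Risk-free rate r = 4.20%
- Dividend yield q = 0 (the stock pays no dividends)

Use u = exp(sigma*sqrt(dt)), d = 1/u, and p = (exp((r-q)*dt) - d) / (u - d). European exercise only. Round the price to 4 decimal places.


dt = T/N = 0.333333
u = exp(sigma*sqrt(dt)) = 1.252531; d = 1/u = 0.798383
p = (exp((r-q)*dt) - d) / (u - d) = 0.474989
Discount per step: exp(-r*dt) = 0.986098
Stock lattice S(k, i) with i counting down-moves:
  k=0: S(0,0) = 26.0700
  k=1: S(1,0) = 32.6535; S(1,1) = 20.8138
  k=2: S(2,0) = 40.8995; S(2,1) = 26.0700; S(2,2) = 16.6174
  k=3: S(3,0) = 51.2279; S(3,1) = 32.6535; S(3,2) = 20.8138; S(3,3) = 13.2671
Terminal payoffs V(N, i) = max(S_T - K, 0):
  V(3,0) = 27.807938; V(3,1) = 9.233493; V(3,2) = 0.000000; V(3,3) = 0.000000
Backward induction: V(k, i) = exp(-r*dt) * [p * V(k+1, i) + (1-p) * V(k+1, i+1)].
  V(2,0) = exp(-r*dt) * [p*27.807938 + (1-p)*9.233493] = 17.805120
  V(2,1) = exp(-r*dt) * [p*9.233493 + (1-p)*0.000000] = 4.324832
  V(2,2) = exp(-r*dt) * [p*0.000000 + (1-p)*0.000000] = 0.000000
  V(1,0) = exp(-r*dt) * [p*17.805120 + (1-p)*4.324832] = 10.578674
  V(1,1) = exp(-r*dt) * [p*4.324832 + (1-p)*0.000000] = 2.025687
  V(0,0) = exp(-r*dt) * [p*10.578674 + (1-p)*2.025687] = 6.003618

Answer: Price = V(0,0) = 6.0036
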